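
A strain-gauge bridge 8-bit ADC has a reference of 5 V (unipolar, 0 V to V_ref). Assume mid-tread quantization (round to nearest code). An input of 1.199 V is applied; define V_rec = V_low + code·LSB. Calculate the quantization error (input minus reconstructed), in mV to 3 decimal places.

7.594 mV

One LSB is 5 V / 256 = 19.531 mV.
(V_in − V_low)/LSB = (1.199 − 0)/0.0195312 = 61.3888 → code 61 (round).
Code 61 maps back to 0 + 61×0.0195312 V = 1.1914062 V.
V_in − V_rec = 0.00759375 V = 7.594 mV.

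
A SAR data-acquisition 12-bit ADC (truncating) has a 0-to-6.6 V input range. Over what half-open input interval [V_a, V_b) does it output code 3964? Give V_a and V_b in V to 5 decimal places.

[6.38730 V, 6.38892 V)

LSB = 6.6/2^12 = 1.611 mV.
V_a = V_low + 3964·LSB = 6.3873 V; V_b = V_low + 3965·LSB = 6.38892 V.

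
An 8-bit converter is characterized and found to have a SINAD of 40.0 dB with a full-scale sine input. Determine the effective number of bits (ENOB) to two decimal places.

ENOB = (SINAD − 1.76) / 6.02 = (40.0 − 1.76)/6.02 = 6.352.

6.35 bits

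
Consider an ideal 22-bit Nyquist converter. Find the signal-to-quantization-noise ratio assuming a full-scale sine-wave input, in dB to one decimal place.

SNR ≈ 6.02·N + 1.76 dB = 6.02·22 + 1.76 = 134.20 dB.

134.2 dB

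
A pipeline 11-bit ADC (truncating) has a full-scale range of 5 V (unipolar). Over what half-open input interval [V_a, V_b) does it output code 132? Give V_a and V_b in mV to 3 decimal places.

LSB = 5/2^11 = 2.441 mV.
V_a = V_low + 132·LSB = 0.322266 V; V_b = V_low + 133·LSB = 0.324707 V.

[322.266 mV, 324.707 mV)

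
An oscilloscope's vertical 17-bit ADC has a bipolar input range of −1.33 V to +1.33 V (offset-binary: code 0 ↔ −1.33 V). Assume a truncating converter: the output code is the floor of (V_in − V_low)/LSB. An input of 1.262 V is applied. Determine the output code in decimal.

code 127721

Full-scale span = 2.66 V; LSB = 2.66/2^17 = 20.29 µV.
(V_in − V_low)/LSB = (1.262 − (−1.33)) / 2.02942e-05 = 127721.287.
⌊·⌋(127721.287) = 127721.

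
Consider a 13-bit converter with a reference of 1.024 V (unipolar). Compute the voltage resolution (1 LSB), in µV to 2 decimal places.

125.00 µV

Full-scale span = 1.024 V.
LSB = 1.024 / 2^13 = 1.024 / 8192 = 0.000125 V = 125.00 µV.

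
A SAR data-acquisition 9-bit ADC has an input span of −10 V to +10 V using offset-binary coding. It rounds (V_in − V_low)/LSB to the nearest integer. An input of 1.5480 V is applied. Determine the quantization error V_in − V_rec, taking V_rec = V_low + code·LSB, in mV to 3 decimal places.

-14.500 mV

One LSB is 20 V / 512 = 39.062 mV.
(1.5480 − (−10))/0.0390625 = 295.6288; round gives code 296.
V_rec = (−10) + 296·0.0390625 = 1.5625 V.
Difference: -0.0145 V → -14.500 mV.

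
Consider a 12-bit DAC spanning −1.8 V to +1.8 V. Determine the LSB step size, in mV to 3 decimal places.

Full-scale span = 3.6 V.
LSB = 3.6 / 2^12 = 3.6 / 4096 = 0.000878906 V = 0.879 mV.

0.879 mV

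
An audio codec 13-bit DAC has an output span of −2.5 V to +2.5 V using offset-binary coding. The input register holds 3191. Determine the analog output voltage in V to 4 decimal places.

-0.5524 V

LSB = 5 V / 2^13 = 0.610 mV.
V_out = (−2.5) + 3191 × 0.000610352 V = -0.552368 V.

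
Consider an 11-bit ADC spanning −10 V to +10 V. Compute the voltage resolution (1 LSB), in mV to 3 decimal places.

9.766 mV

Full-scale span = 20 V.
LSB = 20 / 2^11 = 20 / 2048 = 0.00976562 V = 9.766 mV.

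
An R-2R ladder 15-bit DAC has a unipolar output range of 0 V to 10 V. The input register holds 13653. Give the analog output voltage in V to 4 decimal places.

4.1666 V

LSB = 10 V / 2^15 = 305.18 µV.
V_out = 0 + 13653 × 0.000305176 V = 4.16656 V.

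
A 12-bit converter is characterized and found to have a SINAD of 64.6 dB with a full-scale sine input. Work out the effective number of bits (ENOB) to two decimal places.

10.44 bits

ENOB = (SINAD − 1.76) / 6.02 = (64.6 − 1.76)/6.02 = 10.439.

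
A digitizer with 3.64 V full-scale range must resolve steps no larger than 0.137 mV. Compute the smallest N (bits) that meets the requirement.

Number of steps required ≥ 3.64 V / 0.137 mV = 26569.34.
Need 2^N ≥ 26569.34; 2^14 = 16384, 2^15 = 32768.
Minimum N = 15.

15 bits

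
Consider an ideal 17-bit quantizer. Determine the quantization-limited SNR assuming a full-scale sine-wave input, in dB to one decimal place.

104.1 dB

SNR ≈ 6.02·N + 1.76 dB = 6.02·17 + 1.76 = 104.10 dB.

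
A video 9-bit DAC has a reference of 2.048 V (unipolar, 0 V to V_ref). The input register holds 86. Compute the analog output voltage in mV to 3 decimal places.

LSB = 2.048 V / 2^9 = 4.000 mV.
V_out = 0 + 86 × 0.004 V = 0.344 V.
= 344.000 mV.

344.000 mV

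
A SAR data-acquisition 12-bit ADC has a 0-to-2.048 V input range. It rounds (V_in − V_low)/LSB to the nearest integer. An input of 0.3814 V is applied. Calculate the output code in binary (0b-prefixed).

code 0b1011111011 (decimal 763)

With 4096 levels over 2.048 V, one step is 0.500 mV.
(V_in − V_low)/LSB = (0.3814 − 0) / 0.0005 = 762.800.
So the output code is 763.
In binary (0b-prefixed): 0b1011111011.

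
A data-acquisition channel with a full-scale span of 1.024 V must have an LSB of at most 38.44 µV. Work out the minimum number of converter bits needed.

15 bits

Number of steps required ≥ 1.024 V / 38.44 µV = 26638.92.
Need 2^N ≥ 26638.92; 2^14 = 16384, 2^15 = 32768.
Minimum N = 15.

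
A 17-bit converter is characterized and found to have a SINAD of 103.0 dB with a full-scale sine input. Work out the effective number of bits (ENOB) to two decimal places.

ENOB = (SINAD − 1.76) / 6.02 = (103.0 − 1.76)/6.02 = 16.817.

16.82 bits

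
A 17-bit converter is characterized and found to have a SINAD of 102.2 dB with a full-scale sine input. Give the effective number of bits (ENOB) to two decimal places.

ENOB = (SINAD − 1.76) / 6.02 = (102.2 − 1.76)/6.02 = 16.684.

16.68 bits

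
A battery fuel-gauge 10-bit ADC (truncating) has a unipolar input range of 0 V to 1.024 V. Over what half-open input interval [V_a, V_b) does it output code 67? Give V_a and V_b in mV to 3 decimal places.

[67.000 mV, 68.000 mV)

LSB = 1.024/2^10 = 1.000 mV.
V_a = V_low + 67·LSB = 0.067 V; V_b = V_low + 68·LSB = 0.068 V.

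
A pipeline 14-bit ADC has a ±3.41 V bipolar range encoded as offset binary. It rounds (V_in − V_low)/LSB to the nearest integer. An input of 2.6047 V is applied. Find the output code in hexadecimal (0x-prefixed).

With 16384 levels over 6.82 V, one step is 416.26 µV.
Input sits at 14449.391 steps above V_low.
Round → code 14449.
In hexadecimal (0x-prefixed): 0x3871.

code 0x3871 (decimal 14449)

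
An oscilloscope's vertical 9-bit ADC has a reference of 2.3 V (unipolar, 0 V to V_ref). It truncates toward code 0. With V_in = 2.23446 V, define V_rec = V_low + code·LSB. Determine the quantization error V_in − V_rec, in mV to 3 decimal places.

Step size: 2.3 V ÷ 2^9 = 4.492 mV.
(V_in − V_low)/LSB = (2.23446 − 0)/0.00449219 = 497.4102 → code 497 (floor).
Code 497 maps back to 0 + 497×0.00449219 V = 2.2326172 V.
V_in − V_rec = 0.00184281 V = 1.843 mV.

1.843 mV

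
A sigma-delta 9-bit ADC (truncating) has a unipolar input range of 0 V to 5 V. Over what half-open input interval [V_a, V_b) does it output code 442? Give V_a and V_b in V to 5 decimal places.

LSB = 5/2^9 = 9.766 mV.
V_a = V_low + 442·LSB = 4.31641 V; V_b = V_low + 443·LSB = 4.32617 V.

[4.31641 V, 4.32617 V)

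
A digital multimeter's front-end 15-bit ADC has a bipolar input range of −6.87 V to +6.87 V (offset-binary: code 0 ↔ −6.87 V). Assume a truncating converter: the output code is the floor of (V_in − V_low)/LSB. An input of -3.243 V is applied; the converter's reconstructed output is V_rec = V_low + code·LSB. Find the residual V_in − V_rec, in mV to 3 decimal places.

LSB = 13.74/2^15 = 419.31 µV.
(V_in − V_low)/LSB = (-3.243 − (−6.87))/0.000419312 = 8649.8934 → code 8649 (floor).
V_rec = (−6.87) + 8649·0.000419312 = -3.2433746 V.
Difference: 0.000374634 V → 0.375 mV.

0.375 mV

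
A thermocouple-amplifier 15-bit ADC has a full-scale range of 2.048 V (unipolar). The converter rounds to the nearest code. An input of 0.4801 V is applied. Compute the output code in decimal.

Full-scale span = 2.048 V; LSB = 2.048/2^15 = 62.50 µV.
(V_in − V_low)/LSB = (0.4801 − 0) / 6.25e-05 = 7681.600.
So the output code is 7682.

code 7682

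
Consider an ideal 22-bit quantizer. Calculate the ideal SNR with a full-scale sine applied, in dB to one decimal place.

SNR ≈ 6.02·N + 1.76 dB = 6.02·22 + 1.76 = 134.20 dB.

134.2 dB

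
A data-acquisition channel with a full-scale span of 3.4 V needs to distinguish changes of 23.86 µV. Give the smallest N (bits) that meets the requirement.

Number of steps required ≥ 3.4 V / 23.86 µV = 142497.90.
Need 2^N ≥ 142497.90; 2^17 = 131072, 2^18 = 262144.
Minimum N = 18.

18 bits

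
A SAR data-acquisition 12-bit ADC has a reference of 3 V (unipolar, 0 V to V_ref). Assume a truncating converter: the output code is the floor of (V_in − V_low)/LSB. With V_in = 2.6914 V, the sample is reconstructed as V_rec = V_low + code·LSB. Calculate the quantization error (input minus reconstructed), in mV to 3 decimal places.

One LSB is 3 V / 4096 = 0.732 mV.
(V_in − V_low)/LSB = (2.6914 − 0)/0.000732422 = 3674.6581 → code 3674 (floor).
V_rec = 0 + 3674·0.000732422 = 2.690918 V.
Difference: 0.000482031 V → 0.482 mV.

0.482 mV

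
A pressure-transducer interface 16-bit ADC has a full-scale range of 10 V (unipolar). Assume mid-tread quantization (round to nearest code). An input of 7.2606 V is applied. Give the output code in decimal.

code 47583

Full-scale span = 10 V; LSB = 10/2^16 = 152.59 µV.
Input sits at 47583.068 steps above V_low.
round(47583.068) = 47583.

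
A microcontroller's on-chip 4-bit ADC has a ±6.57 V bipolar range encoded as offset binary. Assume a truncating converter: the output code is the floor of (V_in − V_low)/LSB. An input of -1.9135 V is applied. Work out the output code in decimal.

Full-scale span = 13.14 V; LSB = 13.14/2^4 = 0.8213 V.
Input sits at 5.670 steps above V_low.
So the output code is 5.

code 5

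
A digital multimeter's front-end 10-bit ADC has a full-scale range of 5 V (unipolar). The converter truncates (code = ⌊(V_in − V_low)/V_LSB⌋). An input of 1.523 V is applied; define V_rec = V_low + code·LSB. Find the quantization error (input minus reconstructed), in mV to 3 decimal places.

One LSB is 5 V / 1024 = 4.883 mV.
(1.523 − 0)/0.00488281 = 311.9104; ⌊·⌋ gives code 311.
Code 311 maps back to 0 + 311×0.00488281 V = 1.5185547 V.
Difference: 0.00444531 V → 4.445 mV.

4.445 mV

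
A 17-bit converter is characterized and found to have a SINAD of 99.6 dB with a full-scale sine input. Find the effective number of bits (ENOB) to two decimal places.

ENOB = (SINAD − 1.76) / 6.02 = (99.6 − 1.76)/6.02 = 16.252.

16.25 bits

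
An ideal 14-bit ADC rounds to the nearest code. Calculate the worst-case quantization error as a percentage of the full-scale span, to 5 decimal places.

0.00305 %

Rounding → worst-case error = ½ LSB = V_FS/2^15, so 100/32768 = 0.00305176 % of full scale.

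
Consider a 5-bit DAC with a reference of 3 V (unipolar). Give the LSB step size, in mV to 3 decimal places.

Full-scale span = 3 V.
LSB = 3 / 2^5 = 3 / 32 = 0.09375 V = 93.750 mV.

93.750 mV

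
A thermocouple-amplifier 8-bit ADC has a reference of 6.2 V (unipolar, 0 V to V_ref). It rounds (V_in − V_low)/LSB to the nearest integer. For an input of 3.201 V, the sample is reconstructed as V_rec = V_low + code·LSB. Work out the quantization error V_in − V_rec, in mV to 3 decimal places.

4.125 mV

Step size: 6.2 V ÷ 2^8 = 24.219 mV.
Scaled input = 132.1703 LSBs, so code = 132.
V_rec = 0 + 132·0.0242188 = 3.196875 V.
Difference: 0.004125 V → 4.125 mV.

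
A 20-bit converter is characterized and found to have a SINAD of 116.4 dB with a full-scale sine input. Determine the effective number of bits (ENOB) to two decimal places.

19.04 bits

ENOB = (SINAD − 1.76) / 6.02 = (116.4 − 1.76)/6.02 = 19.043.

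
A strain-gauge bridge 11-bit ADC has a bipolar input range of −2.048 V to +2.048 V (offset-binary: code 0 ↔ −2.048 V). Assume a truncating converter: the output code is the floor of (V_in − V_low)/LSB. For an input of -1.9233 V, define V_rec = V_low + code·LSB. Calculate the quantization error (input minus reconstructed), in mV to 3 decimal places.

LSB = 4.096/2^11 = 2.000 mV.
Scaled input = 62.3500 LSBs, so code = 62.
Reconstructed: -1.924 V.
V_in − V_rec = 0.0007 V = 0.700 mV.

0.700 mV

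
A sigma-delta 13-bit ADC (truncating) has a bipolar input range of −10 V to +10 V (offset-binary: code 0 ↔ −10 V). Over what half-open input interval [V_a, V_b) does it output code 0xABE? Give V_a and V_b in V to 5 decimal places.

[-3.28613 V, -3.28369 V)

LSB = 20/2^13 = 2.441 mV.
Code 0xABE = 2750 decimal.
V_a = V_low + 2750·LSB = -3.28613 V; V_b = V_low + 2751·LSB = -3.28369 V.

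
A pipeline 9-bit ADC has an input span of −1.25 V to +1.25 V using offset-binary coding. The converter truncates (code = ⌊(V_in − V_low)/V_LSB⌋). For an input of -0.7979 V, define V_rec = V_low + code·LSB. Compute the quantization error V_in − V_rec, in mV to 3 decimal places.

2.881 mV

One LSB is 2.5 V / 512 = 4.883 mV.
Scaled input = 92.5901 LSBs, so code = 92.
Code 92 maps back to (−1.25) + 92×0.00488281 V = -0.80078125 V.
V_in − V_rec = 0.00288125 V = 2.881 mV.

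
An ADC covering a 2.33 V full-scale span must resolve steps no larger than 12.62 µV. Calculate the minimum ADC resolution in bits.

18 bits

Number of steps required ≥ 2.33 V / 12.62 µV = 184627.58.
Need 2^N ≥ 184627.58; 2^17 = 131072, 2^18 = 262144.
Minimum N = 18.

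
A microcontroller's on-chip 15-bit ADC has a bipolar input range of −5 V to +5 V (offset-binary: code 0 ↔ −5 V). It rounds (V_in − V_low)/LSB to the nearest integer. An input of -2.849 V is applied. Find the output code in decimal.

code 7048

With 32768 levels over 10 V, one step is 305.18 µV.
Input sits at 7048.397 steps above V_low.
Round → code 7048.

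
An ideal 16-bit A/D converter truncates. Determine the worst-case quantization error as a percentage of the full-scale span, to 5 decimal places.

Truncating → worst-case error = 1 LSB = V_FS/2^16, so 100/65536 = 0.00152588 % of full scale.

0.00153 %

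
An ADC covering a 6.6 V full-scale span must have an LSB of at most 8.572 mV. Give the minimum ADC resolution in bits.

10 bits

Number of steps required ≥ 6.6 V / 8.572 mV = 769.95.
Need 2^N ≥ 769.95; 2^9 = 512, 2^10 = 1024.
Minimum N = 10.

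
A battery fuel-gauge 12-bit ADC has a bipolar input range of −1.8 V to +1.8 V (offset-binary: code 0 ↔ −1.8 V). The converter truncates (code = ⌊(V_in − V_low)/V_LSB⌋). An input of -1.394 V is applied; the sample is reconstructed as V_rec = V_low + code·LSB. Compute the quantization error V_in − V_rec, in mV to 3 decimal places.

0.824 mV

Step size: 3.6 V ÷ 2^12 = 0.879 mV.
(V_in − V_low)/LSB = (-1.394 − (−1.8))/0.000878906 = 461.9378 → code 461 (floor).
Code 461 maps back to (−1.8) + 461×0.000878906 V = -1.3948242 V.
V_in − V_rec = 0.000824219 V = 0.824 mV.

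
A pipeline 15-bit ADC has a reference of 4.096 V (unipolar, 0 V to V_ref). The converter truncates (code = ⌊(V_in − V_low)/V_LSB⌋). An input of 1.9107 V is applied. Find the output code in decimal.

code 15285

LSB = 4.096 V / 32768 = 125.00 µV.
(V_in − V_low)/LSB = (1.9107 − 0) / 0.000125 = 15285.600.
Floor → code 15285.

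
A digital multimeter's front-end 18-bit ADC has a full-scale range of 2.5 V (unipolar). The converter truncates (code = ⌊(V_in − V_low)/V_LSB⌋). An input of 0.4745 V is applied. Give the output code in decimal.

Full-scale span = 2.5 V; LSB = 2.5/2^18 = 9.54 µV.
Input sits at 49754.931 steps above V_low.
Floor → code 49754.

code 49754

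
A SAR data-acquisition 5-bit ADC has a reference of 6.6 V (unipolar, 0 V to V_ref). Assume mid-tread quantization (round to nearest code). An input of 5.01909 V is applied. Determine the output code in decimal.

code 24

LSB = 6.6 V / 32 = 206.250 mV.
(5.01909 − 0) / 0.20625 = 24.335 LSBs.
Round → code 24.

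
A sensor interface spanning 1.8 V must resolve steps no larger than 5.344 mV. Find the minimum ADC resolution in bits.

9 bits

Number of steps required ≥ 1.8 V / 5.344 mV = 336.83.
Need 2^N ≥ 336.83; 2^8 = 256, 2^9 = 512.
Minimum N = 9.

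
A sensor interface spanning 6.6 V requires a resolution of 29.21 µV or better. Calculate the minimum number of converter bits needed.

Number of steps required ≥ 6.6 V / 29.21 µV = 225950.02.
Need 2^N ≥ 225950.02; 2^17 = 131072, 2^18 = 262144.
Minimum N = 18.

18 bits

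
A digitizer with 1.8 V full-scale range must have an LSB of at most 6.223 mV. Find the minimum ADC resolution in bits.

9 bits

Number of steps required ≥ 1.8 V / 6.223 mV = 289.25.
Need 2^N ≥ 289.25; 2^8 = 256, 2^9 = 512.
Minimum N = 9.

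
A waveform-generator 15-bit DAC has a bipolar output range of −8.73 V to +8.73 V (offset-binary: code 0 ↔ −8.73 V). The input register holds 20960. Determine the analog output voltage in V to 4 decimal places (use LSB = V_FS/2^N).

LSB = 17.46 V / 2^15 = 0.533 mV.
V_out = (−8.73) + 20960 × 0.000532837 V = 2.43826 V.

2.4383 V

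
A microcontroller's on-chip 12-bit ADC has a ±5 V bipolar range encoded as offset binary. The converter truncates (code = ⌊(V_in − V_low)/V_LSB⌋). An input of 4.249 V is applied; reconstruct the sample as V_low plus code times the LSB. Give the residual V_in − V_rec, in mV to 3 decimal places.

LSB = 10/2^12 = 2.441 mV.
Scaled input = 3788.3904 LSBs, so code = 3788.
Code 3788 maps back to (−5) + 3788×0.00244141 V = 4.2480469 V.
V_in − V_rec = 0.000953125 V = 0.953 mV.

0.953 mV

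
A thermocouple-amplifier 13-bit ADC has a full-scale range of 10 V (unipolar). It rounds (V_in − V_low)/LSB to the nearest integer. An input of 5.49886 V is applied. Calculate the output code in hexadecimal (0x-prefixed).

With 8192 levels over 10 V, one step is 1.221 mV.
Input sits at 4504.666 steps above V_low.
So the output code is 4505.
In hexadecimal (0x-prefixed): 0x1199.

code 0x1199 (decimal 4505)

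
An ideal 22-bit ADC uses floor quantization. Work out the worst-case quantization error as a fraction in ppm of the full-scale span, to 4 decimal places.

Truncating → worst-case error = 1 LSB = V_FS/2^22, so 1e+06/4194304 = 0.238419 ppm of full scale.

0.2384 ppm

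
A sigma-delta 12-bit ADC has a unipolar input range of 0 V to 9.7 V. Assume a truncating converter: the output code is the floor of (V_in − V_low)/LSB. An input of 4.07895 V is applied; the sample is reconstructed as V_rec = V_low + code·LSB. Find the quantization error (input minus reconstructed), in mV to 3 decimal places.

Step size: 9.7 V ÷ 2^12 = 2.368 mV.
(V_in − V_low)/LSB = (4.07895 − 0)/0.00236816 = 1722.4102 → code 1722 (floor).
V_rec = 0 + 1722·0.00236816 = 4.0779785 V.
Difference: 0.000971484 V → 0.971 mV.

0.971 mV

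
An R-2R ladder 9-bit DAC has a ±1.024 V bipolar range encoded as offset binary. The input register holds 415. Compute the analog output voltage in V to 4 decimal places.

LSB = 2.048 V / 2^9 = 4.000 mV.
V_out = (−1.024) + 415 × 0.004 V = 0.636 V.

0.6360 V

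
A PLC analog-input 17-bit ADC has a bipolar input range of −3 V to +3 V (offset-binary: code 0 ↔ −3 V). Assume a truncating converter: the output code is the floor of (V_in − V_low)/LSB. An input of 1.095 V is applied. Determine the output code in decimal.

Full-scale span = 6 V; LSB = 6/2^17 = 45.78 µV.
Input sits at 89456.640 steps above V_low.
So the output code is 89456.

code 89456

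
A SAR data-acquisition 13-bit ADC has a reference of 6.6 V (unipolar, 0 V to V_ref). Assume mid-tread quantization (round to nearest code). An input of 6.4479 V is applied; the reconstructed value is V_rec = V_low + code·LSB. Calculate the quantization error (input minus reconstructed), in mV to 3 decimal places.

Step size: 6.6 V ÷ 2^13 = 0.806 mV.
(6.4479 − 0)/0.000805664 = 8003.2116; round gives code 8003.
Reconstructed: 6.4477295 V.
Difference: 0.000170508 V → 0.171 mV.

0.171 mV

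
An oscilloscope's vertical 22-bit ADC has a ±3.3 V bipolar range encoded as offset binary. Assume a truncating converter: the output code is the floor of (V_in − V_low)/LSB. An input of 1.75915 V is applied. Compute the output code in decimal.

Full-scale span = 6.6 V; LSB = 6.6/2^22 = 1.57 µV.
Input sits at 3215092.891 steps above V_low.
So the output code is 3215092.

code 3215092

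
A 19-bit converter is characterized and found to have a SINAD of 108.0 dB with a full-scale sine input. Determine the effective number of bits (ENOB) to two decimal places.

17.65 bits

ENOB = (SINAD − 1.76) / 6.02 = (108.0 − 1.76)/6.02 = 17.648.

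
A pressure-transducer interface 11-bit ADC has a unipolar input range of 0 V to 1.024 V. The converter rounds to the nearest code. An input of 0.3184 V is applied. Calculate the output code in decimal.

code 637

LSB = 1.024 V / 2048 = 0.500 mV.
(0.3184 − 0) / 0.0005 = 636.800 LSBs.
Round → code 637.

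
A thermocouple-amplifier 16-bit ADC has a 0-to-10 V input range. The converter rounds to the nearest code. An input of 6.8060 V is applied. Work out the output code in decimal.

Full-scale span = 10 V; LSB = 10/2^16 = 152.59 µV.
(6.8060 − 0) / 0.000152588 = 44603.802 LSBs.
So the output code is 44604.

code 44604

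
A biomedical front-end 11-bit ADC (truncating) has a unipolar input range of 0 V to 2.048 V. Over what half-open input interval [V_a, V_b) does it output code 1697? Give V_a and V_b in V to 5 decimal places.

[1.69700 V, 1.69800 V)

LSB = 2.048/2^11 = 1.000 mV.
V_a = V_low + 1697·LSB = 1.697 V; V_b = V_low + 1698·LSB = 1.698 V.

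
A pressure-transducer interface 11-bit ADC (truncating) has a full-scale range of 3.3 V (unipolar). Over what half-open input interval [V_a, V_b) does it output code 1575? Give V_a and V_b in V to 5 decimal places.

[2.53784 V, 2.53945 V)

LSB = 3.3/2^11 = 1.611 mV.
V_a = V_low + 1575·LSB = 2.53784 V; V_b = V_low + 1576·LSB = 2.53945 V.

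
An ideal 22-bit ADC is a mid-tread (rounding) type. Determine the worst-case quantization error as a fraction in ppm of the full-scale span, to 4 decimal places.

Rounding → worst-case error = ½ LSB = V_FS/2^23, so 1e+06/8388608 = 0.119209 ppm of full scale.

0.1192 ppm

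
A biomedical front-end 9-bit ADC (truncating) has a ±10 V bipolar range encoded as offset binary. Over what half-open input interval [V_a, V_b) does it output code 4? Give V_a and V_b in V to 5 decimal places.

LSB = 20/2^9 = 39.062 mV.
V_a = V_low + 4·LSB = -9.84375 V; V_b = V_low + 5·LSB = -9.80469 V.

[-9.84375 V, -9.80469 V)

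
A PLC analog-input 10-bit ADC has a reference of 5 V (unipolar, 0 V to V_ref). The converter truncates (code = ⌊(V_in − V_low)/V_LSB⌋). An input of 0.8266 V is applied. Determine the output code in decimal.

With 1024 levels over 5 V, one step is 4.883 mV.
(V_in − V_low)/LSB = (0.8266 − 0) / 0.00488281 = 169.288.
⌊·⌋(169.288) = 169.

code 169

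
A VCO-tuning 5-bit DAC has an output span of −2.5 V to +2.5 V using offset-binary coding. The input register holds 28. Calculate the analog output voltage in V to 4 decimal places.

LSB = 5 V / 2^5 = 156.250 mV.
V_out = (−2.5) + 28 × 0.15625 V = 1.875 V.

1.8750 V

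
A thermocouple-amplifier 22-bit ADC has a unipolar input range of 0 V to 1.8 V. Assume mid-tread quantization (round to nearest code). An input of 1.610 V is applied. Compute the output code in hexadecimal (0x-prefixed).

code 0x393E94 (decimal 3751572)

Full-scale span = 1.8 V; LSB = 1.8/2^22 = 0.43 µV.
Input sits at 3751571.911 steps above V_low.
So the output code is 3751572.
In hexadecimal (0x-prefixed): 0x393E94.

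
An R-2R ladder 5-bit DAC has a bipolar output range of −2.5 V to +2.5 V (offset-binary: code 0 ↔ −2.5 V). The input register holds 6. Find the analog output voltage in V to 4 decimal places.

-1.5625 V

LSB = 5 V / 2^5 = 156.250 mV.
V_out = (−2.5) + 6 × 0.15625 V = -1.5625 V.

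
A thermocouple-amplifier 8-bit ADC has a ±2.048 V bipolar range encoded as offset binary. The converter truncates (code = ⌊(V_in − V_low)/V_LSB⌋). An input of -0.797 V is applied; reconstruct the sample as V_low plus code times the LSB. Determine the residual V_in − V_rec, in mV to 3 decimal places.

3.000 mV

Step size: 4.096 V ÷ 2^8 = 16.000 mV.
(V_in − V_low)/LSB = (-0.797 − (−2.048))/0.016 = 78.1875 → code 78 (floor).
Reconstructed: -0.8 V.
Error = -0.797 − (−0.8) = 0.003 V = 3.000 mV.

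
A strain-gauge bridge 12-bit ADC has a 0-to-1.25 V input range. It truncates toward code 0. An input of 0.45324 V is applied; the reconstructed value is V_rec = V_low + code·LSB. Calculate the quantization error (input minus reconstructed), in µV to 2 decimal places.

One LSB is 1.25 V / 4096 = 305.18 µV.
Scaled input = 1485.1768 LSBs, so code = 1485.
V_rec = 0 + 1485·0.000305176 = 0.45318604 V.
V_in − V_rec = 5.39648e-05 V = 53.96 µV.

53.96 µV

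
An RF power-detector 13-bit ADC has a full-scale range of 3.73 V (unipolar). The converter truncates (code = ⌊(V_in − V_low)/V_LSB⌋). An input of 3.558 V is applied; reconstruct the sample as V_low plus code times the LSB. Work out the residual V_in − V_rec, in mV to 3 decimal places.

0.112 mV

One LSB is 3.73 V / 8192 = 455.32 µV.
Scaled input = 7814.2456 LSBs, so code = 7814.
Code 7814 maps back to 0 + 7814×0.000455322 V = 3.5578882 V.
Difference: 0.000111816 V → 0.112 mV.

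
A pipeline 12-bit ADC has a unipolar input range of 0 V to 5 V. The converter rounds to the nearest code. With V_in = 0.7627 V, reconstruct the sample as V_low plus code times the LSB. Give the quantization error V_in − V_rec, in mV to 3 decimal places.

-0.239 mV

LSB = 5/2^12 = 1.221 mV.
(V_in − V_low)/LSB = (0.7627 − 0)/0.0012207 = 624.8038 → code 625 (round).
Reconstructed: 0.76293945 V.
V_in − V_rec = -0.000239453 V = -0.239 mV.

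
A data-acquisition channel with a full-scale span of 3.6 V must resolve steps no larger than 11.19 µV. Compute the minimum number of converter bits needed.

Number of steps required ≥ 3.6 V / 11.19 µV = 321715.82.
Need 2^N ≥ 321715.82; 2^18 = 262144, 2^19 = 524288.
Minimum N = 19.

19 bits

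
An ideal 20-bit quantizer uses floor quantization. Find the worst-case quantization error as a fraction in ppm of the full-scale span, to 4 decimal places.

0.9537 ppm

Truncating → worst-case error = 1 LSB = V_FS/2^20, so 1e+06/1048576 = 0.953674 ppm of full scale.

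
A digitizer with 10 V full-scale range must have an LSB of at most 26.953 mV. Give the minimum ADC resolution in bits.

Number of steps required ≥ 10 V / 26.953 mV = 371.02.
Need 2^N ≥ 371.02; 2^8 = 256, 2^9 = 512.
Minimum N = 9.

9 bits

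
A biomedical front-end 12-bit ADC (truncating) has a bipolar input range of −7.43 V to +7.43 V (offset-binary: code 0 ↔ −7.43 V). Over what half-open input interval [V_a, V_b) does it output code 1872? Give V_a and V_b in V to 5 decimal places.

LSB = 14.86/2^12 = 3.628 mV.
V_a = V_low + 1872·LSB = -0.638516 V; V_b = V_low + 1873·LSB = -0.634888 V.

[-0.63852 V, -0.63489 V)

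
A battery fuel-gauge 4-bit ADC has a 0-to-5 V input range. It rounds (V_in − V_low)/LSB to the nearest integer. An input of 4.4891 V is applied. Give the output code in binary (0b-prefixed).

LSB = 5 V / 16 = 312.500 mV.
(V_in − V_low)/LSB = (4.4891 − 0) / 0.3125 = 14.365.
Round → code 14.
In binary (0b-prefixed): 0b1110.

code 0b1110 (decimal 14)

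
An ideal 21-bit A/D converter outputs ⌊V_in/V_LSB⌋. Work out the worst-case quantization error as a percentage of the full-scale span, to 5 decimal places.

Truncating → worst-case error = 1 LSB = V_FS/2^21, so 100/2097152 = 4.76837e-05 % of full scale.

0.00005 %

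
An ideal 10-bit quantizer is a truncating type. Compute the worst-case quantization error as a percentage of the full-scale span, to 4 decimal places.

0.0977 %

Truncating → worst-case error = 1 LSB = V_FS/2^10, so 100/1024 = 0.0976562 % of full scale.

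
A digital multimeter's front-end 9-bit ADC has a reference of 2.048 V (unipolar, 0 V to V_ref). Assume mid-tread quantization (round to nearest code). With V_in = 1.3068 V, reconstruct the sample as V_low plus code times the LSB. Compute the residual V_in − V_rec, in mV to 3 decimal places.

-1.200 mV

Step size: 2.048 V ÷ 2^9 = 4.000 mV.
(V_in − V_low)/LSB = (1.3068 − 0)/0.004 = 326.7000 → code 327 (round).
V_rec = 0 + 327·0.004 = 1.308 V.
V_in − V_rec = -0.0012 V = -1.200 mV.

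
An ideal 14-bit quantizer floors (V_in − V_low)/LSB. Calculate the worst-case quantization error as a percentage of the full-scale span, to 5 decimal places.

Truncating → worst-case error = 1 LSB = V_FS/2^14, so 100/16384 = 0.00610352 % of full scale.

0.00610 %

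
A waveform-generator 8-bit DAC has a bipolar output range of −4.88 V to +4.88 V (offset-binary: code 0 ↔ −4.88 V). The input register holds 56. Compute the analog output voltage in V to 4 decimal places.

LSB = 9.76 V / 2^8 = 38.125 mV.
V_out = (−4.88) + 56 × 0.038125 V = -2.745 V.

-2.7450 V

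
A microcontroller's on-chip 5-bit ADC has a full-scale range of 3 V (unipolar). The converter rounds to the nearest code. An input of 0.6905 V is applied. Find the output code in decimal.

With 32 levels over 3 V, one step is 93.750 mV.
(0.6905 − 0) / 0.09375 = 7.365 LSBs.
So the output code is 7.

code 7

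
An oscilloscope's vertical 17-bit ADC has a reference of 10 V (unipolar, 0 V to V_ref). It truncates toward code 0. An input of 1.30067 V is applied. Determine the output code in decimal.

code 17048

With 131072 levels over 10 V, one step is 76.29 µV.
Input sits at 17048.142 steps above V_low.
⌊·⌋(17048.142) = 17048.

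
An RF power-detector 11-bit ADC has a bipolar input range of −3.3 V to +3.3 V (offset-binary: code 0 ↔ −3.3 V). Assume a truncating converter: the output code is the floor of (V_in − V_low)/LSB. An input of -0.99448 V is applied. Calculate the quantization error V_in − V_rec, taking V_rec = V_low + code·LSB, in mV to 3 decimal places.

1.321 mV

One LSB is 6.6 V / 2048 = 3.223 mV.
(V_in − V_low)/LSB = (-0.99448 − (−3.3))/0.00322266 = 715.4098 → code 715 (floor).
V_rec = (−3.3) + 715·0.00322266 = -0.99580078 V.
Error = -0.99448 − (−0.99580078) = 0.00132078 V = 1.321 mV.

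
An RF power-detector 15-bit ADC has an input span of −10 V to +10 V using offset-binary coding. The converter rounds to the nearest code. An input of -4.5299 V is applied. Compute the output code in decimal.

With 32768 levels over 20 V, one step is 0.610 mV.
Input sits at 8962.212 steps above V_low.
round(8962.212) = 8962.

code 8962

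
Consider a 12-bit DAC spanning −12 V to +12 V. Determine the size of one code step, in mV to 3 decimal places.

5.859 mV

Full-scale span = 24 V.
LSB = 24 / 2^12 = 24 / 4096 = 0.00585938 V = 5.859 mV.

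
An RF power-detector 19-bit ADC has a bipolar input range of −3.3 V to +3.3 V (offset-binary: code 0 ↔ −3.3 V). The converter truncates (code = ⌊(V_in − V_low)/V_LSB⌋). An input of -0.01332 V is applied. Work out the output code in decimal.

LSB = 6.6 V / 524288 = 12.59 µV.
(-0.01332 − (−3.3)) / 1.25885e-05 = 261085.891 LSBs.
So the output code is 261085.

code 261085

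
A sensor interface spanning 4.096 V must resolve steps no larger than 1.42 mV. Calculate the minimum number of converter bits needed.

12 bits

Number of steps required ≥ 4.096 V / 1.42 mV = 2884.51.
Need 2^N ≥ 2884.51; 2^11 = 2048, 2^12 = 4096.
Minimum N = 12.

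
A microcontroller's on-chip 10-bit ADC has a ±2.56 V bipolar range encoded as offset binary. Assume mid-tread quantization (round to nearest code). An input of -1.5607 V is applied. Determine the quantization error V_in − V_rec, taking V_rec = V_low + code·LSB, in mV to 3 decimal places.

One LSB is 5.12 V / 1024 = 5.000 mV.
(-1.5607 − (−2.56))/0.005 = 199.8600; round gives code 200.
V_rec = (−2.56) + 200·0.005 = -1.56 V.
Error = -1.5607 − (−1.56) = -0.0007 V = -0.700 mV.

-0.700 mV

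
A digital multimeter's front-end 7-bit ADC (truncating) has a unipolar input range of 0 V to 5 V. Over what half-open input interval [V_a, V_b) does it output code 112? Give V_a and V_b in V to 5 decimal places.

LSB = 5/2^7 = 39.062 mV.
V_a = V_low + 112·LSB = 4.375 V; V_b = V_low + 113·LSB = 4.41406 V.

[4.37500 V, 4.41406 V)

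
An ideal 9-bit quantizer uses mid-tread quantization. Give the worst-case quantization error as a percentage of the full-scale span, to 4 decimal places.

0.0977 %

Rounding → worst-case error = ½ LSB = V_FS/2^10, so 100/1024 = 0.0976562 % of full scale.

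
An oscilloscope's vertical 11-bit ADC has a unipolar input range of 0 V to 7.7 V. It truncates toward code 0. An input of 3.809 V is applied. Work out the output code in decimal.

LSB = 7.7 V / 2048 = 3.760 mV.
(V_in − V_low)/LSB = (3.809 − 0) / 0.00375977 = 1013.095.
Floor → code 1013.

code 1013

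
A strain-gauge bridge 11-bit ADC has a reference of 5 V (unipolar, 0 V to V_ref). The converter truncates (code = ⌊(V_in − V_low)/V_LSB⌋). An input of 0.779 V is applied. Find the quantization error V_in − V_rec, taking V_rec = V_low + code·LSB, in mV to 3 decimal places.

0.191 mV

LSB = 5/2^11 = 2.441 mV.
Scaled input = 319.0784 LSBs, so code = 319.
Code 319 maps back to 0 + 319×0.00244141 V = 0.77880859 V.
V_in − V_rec = 0.000191406 V = 0.191 mV.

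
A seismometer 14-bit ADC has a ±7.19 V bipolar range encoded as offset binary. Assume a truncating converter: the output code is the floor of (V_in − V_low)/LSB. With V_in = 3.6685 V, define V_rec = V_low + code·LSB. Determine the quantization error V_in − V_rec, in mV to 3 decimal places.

One LSB is 14.38 V / 16384 = 0.878 mV.
(V_in − V_low)/LSB = (3.6685 − (−7.19))/0.000877686 = 12371.7430 → code 12371 (floor).
Reconstructed: 3.6678479 V.
Difference: 0.0006521 V → 0.652 mV.

0.652 mV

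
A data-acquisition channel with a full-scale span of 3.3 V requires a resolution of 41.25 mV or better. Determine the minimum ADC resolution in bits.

7 bits

Number of steps required ≥ 3.3 V / 41.25 mV = 80.00.
Need 2^N ≥ 80.00; 2^6 = 64, 2^7 = 128.
Minimum N = 7.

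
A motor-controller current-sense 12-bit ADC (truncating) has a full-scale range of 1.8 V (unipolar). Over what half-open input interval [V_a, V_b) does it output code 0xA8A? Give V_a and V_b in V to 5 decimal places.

[1.18564 V, 1.18608 V)

LSB = 1.8/2^12 = 439.45 µV.
Code 0xA8A = 2698 decimal.
V_a = V_low + 2698·LSB = 1.18564 V; V_b = V_low + 2699·LSB = 1.18608 V.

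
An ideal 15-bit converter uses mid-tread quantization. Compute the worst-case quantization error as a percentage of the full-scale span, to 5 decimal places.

Rounding → worst-case error = ½ LSB = V_FS/2^16, so 100/65536 = 0.00152588 % of full scale.

0.00153 %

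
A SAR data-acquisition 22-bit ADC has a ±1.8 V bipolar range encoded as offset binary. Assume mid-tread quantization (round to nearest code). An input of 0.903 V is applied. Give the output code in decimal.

code 3149223

With 4194304 levels over 3.6 V, one step is 0.86 µV.
(0.903 − (−1.8)) / 8.58307e-07 = 3149223.253 LSBs.
round(3149223.253) = 3149223.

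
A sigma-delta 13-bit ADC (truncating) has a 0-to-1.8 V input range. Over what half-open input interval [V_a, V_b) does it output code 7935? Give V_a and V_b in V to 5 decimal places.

[1.74353 V, 1.74375 V)

LSB = 1.8/2^13 = 219.73 µV.
V_a = V_low + 7935·LSB = 1.74353 V; V_b = V_low + 7936·LSB = 1.74375 V.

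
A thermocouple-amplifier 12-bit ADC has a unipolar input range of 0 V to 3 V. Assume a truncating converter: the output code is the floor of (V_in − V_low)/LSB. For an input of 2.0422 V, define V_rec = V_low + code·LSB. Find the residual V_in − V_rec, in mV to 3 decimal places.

0.208 mV

LSB = 3/2^12 = 0.732 mV.
Scaled input = 2788.2837 LSBs, so code = 2788.
Reconstructed: 2.0419922 V.
Error = 2.0422 − 2.0419922 = 0.000207812 V = 0.208 mV.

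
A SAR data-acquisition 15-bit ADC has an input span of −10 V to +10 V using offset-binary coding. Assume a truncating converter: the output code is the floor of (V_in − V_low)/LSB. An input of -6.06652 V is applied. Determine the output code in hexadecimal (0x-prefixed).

Full-scale span = 20 V; LSB = 20/2^15 = 0.610 mV.
(V_in − V_low)/LSB = (-6.06652 − (−10)) / 0.000610352 = 6444.614.
Floor → code 6444.
In hexadecimal (0x-prefixed): 0x192C.

code 0x192C (decimal 6444)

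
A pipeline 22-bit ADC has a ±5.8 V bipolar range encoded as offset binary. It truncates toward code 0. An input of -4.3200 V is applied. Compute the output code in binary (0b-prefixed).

code 0b10000010101001011111 (decimal 535135)

With 4194304 levels over 11.6 V, one step is 2.77 µV.
(V_in − V_low)/LSB = (-4.3200 − (−5.8)) / 2.76566e-06 = 535135.338.
⌊·⌋(535135.338) = 535135.
In binary (0b-prefixed): 0b10000010101001011111.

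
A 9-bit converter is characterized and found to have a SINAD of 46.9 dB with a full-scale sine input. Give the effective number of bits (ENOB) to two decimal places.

7.50 bits

ENOB = (SINAD − 1.76) / 6.02 = (46.9 − 1.76)/6.02 = 7.498.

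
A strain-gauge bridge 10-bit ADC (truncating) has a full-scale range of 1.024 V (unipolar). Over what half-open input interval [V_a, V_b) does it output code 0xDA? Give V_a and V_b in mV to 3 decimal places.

[218.000 mV, 219.000 mV)

LSB = 1.024/2^10 = 1.000 mV.
Code 0xDA = 218 decimal.
V_a = V_low + 218·LSB = 0.218 V; V_b = V_low + 219·LSB = 0.219 V.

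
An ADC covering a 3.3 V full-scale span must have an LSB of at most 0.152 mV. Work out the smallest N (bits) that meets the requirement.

Number of steps required ≥ 3.3 V / 0.152 mV = 21710.53.
Need 2^N ≥ 21710.53; 2^14 = 16384, 2^15 = 32768.
Minimum N = 15.

15 bits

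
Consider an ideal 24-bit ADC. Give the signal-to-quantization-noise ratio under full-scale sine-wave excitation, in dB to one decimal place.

SNR ≈ 6.02·N + 1.76 dB = 6.02·24 + 1.76 = 146.24 dB.

146.2 dB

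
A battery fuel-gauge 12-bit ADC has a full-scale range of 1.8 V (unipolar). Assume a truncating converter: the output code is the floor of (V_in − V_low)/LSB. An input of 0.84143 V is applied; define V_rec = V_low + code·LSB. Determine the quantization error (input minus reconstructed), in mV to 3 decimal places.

0.317 mV

One LSB is 1.8 V / 4096 = 439.45 µV.
Scaled input = 1914.7207 LSBs, so code = 1914.
Reconstructed: 0.84111328 V.
V_in − V_rec = 0.000316719 V = 0.317 mV.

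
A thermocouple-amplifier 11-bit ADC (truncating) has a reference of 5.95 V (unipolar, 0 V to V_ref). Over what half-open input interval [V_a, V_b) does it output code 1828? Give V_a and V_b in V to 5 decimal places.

LSB = 5.95/2^11 = 2.905 mV.
V_a = V_low + 1828·LSB = 5.31084 V; V_b = V_low + 1829·LSB = 5.31375 V.

[5.31084 V, 5.31375 V)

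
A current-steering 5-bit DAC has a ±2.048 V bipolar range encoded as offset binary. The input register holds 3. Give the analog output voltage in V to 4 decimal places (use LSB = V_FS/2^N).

-1.6640 V

LSB = 4.096 V / 2^5 = 128.000 mV.
V_out = (−2.048) + 3 × 0.128 V = -1.664 V.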